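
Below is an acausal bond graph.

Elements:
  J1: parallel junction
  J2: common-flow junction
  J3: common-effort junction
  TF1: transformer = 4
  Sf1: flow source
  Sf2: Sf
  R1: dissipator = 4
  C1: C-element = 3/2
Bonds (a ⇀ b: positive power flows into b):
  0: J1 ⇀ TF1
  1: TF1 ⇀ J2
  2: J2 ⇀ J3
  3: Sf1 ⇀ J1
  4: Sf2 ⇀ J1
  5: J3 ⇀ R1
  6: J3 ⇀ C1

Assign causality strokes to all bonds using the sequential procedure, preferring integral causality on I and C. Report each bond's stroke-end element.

β0 stroke at J1
β1 stroke at TF1
β2 stroke at J2
β3 stroke at Sf1
β4 stroke at Sf2
β5 stroke at R1
β6 stroke at J3

β3 stroke at Sf1  (Sf1 (Sf) sets flow on bond)
β4 stroke at Sf2  (Sf2 (Sf) sets flow on bond)
β0 stroke at J1  (closing 0-jn rule on J1)
β1 stroke at TF1  (TF1: transformer flips bond 0)
β2 stroke at J2  (J2 flow already set via bond 1)
β6 stroke at J3  (prefer integral on C1)
β5 stroke at R1  (J3: bond 6 brought effort, rest push out)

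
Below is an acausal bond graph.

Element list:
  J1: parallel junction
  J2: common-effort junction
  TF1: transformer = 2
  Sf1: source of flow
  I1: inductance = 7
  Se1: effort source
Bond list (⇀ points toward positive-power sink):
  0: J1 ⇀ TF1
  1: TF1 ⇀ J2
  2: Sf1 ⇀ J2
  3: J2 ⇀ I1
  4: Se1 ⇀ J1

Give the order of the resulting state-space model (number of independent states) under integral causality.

bond 2 |Sf1  (Sf1 fixes flow; stroke at Sf1)
bond 4 |J1  (Se1: effort source, stroke at far end)
bond 0 |TF1  (J1: bond 4 brought effort, rest push out)
bond 1 |J2  (through TF1, causality passes straight; one stroke at TF1)
bond 3 |I1  (J2: bond 1 brought effort, rest push out)

1  (I1 all integral)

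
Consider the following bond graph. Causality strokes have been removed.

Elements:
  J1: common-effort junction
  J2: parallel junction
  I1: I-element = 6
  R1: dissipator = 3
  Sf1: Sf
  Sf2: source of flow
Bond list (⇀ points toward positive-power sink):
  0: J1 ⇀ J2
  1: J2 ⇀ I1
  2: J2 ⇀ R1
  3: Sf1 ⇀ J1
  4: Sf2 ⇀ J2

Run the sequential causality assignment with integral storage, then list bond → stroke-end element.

b0 |J1
b1 |I1
b2 |J2
b3 |Sf1
b4 |Sf2

#3 stroke at Sf1  (Sf1 (Sf) sets flow on bond)
#4 stroke at Sf2  (Sf2 (Sf) sets flow on bond)
#0 stroke at J1  (J1 needs exactly one e-in)
#1 stroke at I1  (I1 outputs flow p/I1)
#2 stroke at J2  (J2 needs exactly one e-in)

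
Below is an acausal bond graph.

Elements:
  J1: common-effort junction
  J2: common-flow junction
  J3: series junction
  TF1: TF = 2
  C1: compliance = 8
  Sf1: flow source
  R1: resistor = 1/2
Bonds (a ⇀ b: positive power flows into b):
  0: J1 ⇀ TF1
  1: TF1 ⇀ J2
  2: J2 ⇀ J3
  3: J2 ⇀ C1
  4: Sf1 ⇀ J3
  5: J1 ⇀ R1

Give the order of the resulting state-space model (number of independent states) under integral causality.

bond 4 |Sf1  (source Sf1 imposes f)
bond 2 |J3  (common-f at J3 fixed by 4)
bond 1 |J2  (J2: bond 2 brought flow, rest push out)
bond 3 |J2  (1-jn J2 has f-setter on 2)
bond 0 |TF1  (TF1 one-in-one-out from 1)
bond 5 |J1  (only one effort-in slot at J1)

1  (C1 all integral)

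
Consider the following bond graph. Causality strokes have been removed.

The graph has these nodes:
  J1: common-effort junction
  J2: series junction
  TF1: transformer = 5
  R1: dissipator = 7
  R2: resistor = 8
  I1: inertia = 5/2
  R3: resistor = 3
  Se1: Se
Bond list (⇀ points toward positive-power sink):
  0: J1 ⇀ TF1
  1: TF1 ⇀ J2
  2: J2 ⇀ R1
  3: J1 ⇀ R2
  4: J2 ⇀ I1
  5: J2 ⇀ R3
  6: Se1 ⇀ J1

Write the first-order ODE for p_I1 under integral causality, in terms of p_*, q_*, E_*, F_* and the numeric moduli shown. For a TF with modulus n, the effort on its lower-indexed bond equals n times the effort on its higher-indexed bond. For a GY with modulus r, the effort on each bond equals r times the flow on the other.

dp_I1/dt = E_Se1/5 - 4*p_I1

b6 stroke→J1  (source Se1 imposes e)
b0 stroke→TF1  (common-e at J1 fixed by 6)
b3 stroke→R2  (J1: bond 6 brought effort, rest push out)
b1 stroke→J2  (TF1 one-in-one-out from 0)
b4 stroke→I1  (prefer integral on I1)
b2 stroke→J2  (1-jn J2 has f-setter on 4)
b5 stroke→J2  (1-jn J2 has f-setter on 4)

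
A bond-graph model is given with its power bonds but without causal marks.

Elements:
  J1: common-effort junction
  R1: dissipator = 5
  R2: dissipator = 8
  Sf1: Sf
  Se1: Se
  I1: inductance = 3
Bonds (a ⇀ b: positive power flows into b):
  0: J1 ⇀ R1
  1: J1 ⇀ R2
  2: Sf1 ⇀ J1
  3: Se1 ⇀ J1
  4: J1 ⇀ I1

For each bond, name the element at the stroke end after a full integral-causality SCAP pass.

b2 stroke→Sf1  (Sf1 fixes flow; stroke at Sf1)
b3 stroke→J1  (source Se1 imposes e)
b0 stroke→R1  (J1 effort already set via bond 3)
b1 stroke→R2  (common-e at J1 fixed by 3)
b4 stroke→I1  (J1: bond 3 brought effort, rest push out)

β0 →R1
β1 →R2
β2 →Sf1
β3 →J1
β4 →I1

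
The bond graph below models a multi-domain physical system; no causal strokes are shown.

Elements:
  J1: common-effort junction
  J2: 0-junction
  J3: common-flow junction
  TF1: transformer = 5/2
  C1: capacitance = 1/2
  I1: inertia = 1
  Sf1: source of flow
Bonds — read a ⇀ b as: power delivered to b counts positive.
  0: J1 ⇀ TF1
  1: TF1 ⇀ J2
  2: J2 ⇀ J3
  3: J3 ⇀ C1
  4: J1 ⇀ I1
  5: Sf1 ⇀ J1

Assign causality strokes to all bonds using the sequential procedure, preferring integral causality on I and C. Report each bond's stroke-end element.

b5 →Sf1  (source Sf1 imposes f)
b3 →J3  (C1: C, integral causality)
b2 →J2  (J3 needs exactly one f-in)
b1 →TF1  (0-jn J2 has e-setter on 2)
b0 →J1  (through TF1, causality passes straight; one stroke at TF1)
b4 →I1  (J1 effort already set via bond 0)

#0 →J1
#1 →TF1
#2 →J2
#3 →J3
#4 →I1
#5 →Sf1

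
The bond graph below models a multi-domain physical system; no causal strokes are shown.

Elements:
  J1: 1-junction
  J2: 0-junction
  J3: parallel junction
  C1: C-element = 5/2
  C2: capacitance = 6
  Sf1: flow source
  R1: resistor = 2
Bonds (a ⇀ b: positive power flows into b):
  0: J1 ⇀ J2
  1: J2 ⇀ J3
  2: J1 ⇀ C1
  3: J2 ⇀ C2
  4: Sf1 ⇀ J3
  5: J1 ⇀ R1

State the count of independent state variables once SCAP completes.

2  (C1, C2 all integral)

b4 →Sf1  (Sf1 (Sf) sets flow on bond)
b1 →J3  (J3: last free bond brings effort in)
b2 →J1  (C1 integral (e out))
b3 →J2  (C2 integral (e out))
b0 →J1  (J2 effort already set via bond 3)
b5 →R1  (only one flow-in slot at J1)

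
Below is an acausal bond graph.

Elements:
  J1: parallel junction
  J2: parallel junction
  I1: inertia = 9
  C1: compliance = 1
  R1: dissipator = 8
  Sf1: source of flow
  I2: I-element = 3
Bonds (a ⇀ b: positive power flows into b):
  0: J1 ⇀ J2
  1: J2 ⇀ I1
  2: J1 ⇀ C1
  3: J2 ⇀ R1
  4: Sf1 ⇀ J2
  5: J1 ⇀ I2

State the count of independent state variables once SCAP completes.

3  (C1, I1, I2 all integral)

bond 4 |Sf1  (Sf1 (Sf) sets flow on bond)
bond 1 |I1  (prefer integral on I1)
bond 2 |J1  (C1 outputs effort q/C1)
bond 0 |J2  (common-e at J1 fixed by 2)
bond 5 |I2  (J1 effort already set via bond 2)
bond 3 |R1  (0-jn J2 has e-setter on 0)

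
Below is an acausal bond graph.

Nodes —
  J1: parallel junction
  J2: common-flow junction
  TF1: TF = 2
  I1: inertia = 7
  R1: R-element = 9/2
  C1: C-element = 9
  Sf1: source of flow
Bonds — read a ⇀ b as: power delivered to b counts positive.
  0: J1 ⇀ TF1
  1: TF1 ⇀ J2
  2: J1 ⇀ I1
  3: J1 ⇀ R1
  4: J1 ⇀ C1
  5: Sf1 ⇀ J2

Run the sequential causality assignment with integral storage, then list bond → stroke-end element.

#5 →Sf1  (Sf1 (Sf) sets flow on bond)
#1 →J2  (1-jn J2 has f-setter on 5)
#0 →TF1  (TF1: transformer flips bond 1)
#2 →I1  (I1 integral (f out))
#4 →J1  (prefer integral on C1)
#3 →R1  (common-e at J1 fixed by 4)

b0 |TF1
b1 |J2
b2 |I1
b3 |R1
b4 |J1
b5 |Sf1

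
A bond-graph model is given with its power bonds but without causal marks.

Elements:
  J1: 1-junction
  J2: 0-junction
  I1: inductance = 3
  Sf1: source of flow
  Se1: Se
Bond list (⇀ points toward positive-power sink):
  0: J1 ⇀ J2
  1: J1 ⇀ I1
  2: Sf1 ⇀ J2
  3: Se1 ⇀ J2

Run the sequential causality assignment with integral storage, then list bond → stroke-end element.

b2 |Sf1  (Sf1 (Sf) sets flow on bond)
b3 |J2  (Se1 fixes effort; stroke away)
b0 |J1  (J2: bond 3 brought effort, rest push out)
b1 |I1  (J1 needs exactly one f-in)

β0 stroke→J1
β1 stroke→I1
β2 stroke→Sf1
β3 stroke→J2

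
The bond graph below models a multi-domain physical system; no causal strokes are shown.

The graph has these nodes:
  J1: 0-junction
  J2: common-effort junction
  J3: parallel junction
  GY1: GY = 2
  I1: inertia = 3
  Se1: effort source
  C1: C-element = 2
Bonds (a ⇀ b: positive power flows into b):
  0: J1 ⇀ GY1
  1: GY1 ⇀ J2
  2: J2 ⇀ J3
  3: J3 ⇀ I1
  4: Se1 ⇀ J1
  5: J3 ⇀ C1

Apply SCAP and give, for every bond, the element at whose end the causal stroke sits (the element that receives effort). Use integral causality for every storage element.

b0 →GY1
b1 →GY1
b2 →J2
b3 →I1
b4 →J1
b5 →J3

b4 stroke→J1  (Se1: effort source, stroke at far end)
b0 stroke→GY1  (0-jn J1 has e-setter on 4)
b1 stroke→GY1  (GY GY1: same side as bond 0)
b2 stroke→J2  (only one effort-in slot at J2)
b3 stroke→I1  (prefer integral on I1)
b5 stroke→J3  (closing 0-jn rule on J3)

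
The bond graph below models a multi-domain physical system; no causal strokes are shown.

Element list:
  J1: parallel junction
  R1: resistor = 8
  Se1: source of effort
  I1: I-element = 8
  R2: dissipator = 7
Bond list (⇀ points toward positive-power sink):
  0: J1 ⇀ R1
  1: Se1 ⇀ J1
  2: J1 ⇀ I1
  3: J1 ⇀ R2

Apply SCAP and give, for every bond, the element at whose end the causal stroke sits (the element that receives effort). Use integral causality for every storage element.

b1 |J1  (Se1 fixes effort; stroke away)
b0 |R1  (J1 effort already set via bond 1)
b2 |I1  (J1 effort already set via bond 1)
b3 |R2  (0-jn J1 has e-setter on 1)

#0 stroke→R1
#1 stroke→J1
#2 stroke→I1
#3 stroke→R2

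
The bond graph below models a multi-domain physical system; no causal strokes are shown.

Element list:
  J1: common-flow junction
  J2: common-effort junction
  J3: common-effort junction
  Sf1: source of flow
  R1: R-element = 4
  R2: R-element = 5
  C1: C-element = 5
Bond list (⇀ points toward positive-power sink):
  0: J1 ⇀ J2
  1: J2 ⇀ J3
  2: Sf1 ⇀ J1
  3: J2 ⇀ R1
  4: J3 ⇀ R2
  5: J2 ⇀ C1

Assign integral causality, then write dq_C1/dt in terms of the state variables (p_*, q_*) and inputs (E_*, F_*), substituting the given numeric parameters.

bond 2 →Sf1  (Sf1 (Sf) sets flow on bond)
bond 0 →J1  (1-jn J1 has f-setter on 2)
bond 5 →J2  (prefer integral on C1)
bond 1 →J3  (0-jn J2 has e-setter on 5)
bond 3 →R1  (J2 effort already set via bond 5)
bond 4 →R2  (J3: bond 1 brought effort, rest push out)

dq_C1/dt = F_Sf1 - 9*q_C1/100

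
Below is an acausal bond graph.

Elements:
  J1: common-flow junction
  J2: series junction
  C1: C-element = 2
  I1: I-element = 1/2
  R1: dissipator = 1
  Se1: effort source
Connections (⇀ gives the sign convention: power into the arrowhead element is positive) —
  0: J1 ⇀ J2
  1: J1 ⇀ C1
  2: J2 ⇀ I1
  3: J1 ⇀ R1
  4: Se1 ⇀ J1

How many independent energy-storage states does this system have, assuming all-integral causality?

2  (C1, I1 all integral)

#4 stroke→J1  (source Se1 imposes e)
#1 stroke→J1  (prefer integral on C1)
#2 stroke→I1  (prefer integral on I1)
#0 stroke→J2  (1-jn J2 has f-setter on 2)
#3 stroke→J1  (J1: bond 0 brought flow, rest push out)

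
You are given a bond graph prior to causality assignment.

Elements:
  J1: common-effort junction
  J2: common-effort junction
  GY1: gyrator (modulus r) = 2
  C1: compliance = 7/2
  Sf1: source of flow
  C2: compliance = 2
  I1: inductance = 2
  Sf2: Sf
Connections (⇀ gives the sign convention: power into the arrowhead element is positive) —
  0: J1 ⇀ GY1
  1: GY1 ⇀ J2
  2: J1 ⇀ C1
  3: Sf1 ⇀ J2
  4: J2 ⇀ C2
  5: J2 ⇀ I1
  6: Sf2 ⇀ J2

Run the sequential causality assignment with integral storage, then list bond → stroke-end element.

bond 3 stroke→Sf1  (Sf1: flow source, stroke at near end)
bond 6 stroke→Sf2  (Sf2: flow source, stroke at near end)
bond 2 stroke→J1  (C1 integral (e out))
bond 0 stroke→GY1  (J1: bond 2 brought effort, rest push out)
bond 1 stroke→GY1  (GY1: gyrator matches bond 0)
bond 4 stroke→J2  (C2 integral (e out))
bond 5 stroke→I1  (J2 effort already set via bond 4)

#0 stroke→GY1
#1 stroke→GY1
#2 stroke→J1
#3 stroke→Sf1
#4 stroke→J2
#5 stroke→I1
#6 stroke→Sf2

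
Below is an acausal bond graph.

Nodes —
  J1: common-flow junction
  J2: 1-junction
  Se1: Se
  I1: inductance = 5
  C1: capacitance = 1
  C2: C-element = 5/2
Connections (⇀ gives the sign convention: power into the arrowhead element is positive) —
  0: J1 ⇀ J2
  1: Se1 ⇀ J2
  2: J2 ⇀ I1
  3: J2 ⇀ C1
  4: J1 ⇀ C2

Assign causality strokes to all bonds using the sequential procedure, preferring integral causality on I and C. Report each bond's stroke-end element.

#1 stroke at J2  (Se1 fixes effort; stroke away)
#2 stroke at I1  (I1 outputs flow p/I1)
#0 stroke at J2  (J2 flow already set via bond 2)
#3 stroke at J2  (J2: bond 2 brought flow, rest push out)
#4 stroke at J1  (J1: bond 0 brought flow, rest push out)

β0 →J2
β1 →J2
β2 →I1
β3 →J2
β4 →J1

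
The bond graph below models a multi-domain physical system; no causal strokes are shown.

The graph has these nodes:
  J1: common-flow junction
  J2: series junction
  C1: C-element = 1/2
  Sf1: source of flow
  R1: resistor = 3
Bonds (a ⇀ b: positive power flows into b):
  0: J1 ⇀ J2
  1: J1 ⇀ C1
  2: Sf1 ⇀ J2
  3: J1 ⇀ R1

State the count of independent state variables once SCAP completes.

β2 →Sf1  (Sf1 (Sf) sets flow on bond)
β0 →J2  (J2: bond 2 brought flow, rest push out)
β1 →J1  (common-f at J1 fixed by 0)
β3 →J1  (J1: bond 0 brought flow, rest push out)

1  (C1 all integral)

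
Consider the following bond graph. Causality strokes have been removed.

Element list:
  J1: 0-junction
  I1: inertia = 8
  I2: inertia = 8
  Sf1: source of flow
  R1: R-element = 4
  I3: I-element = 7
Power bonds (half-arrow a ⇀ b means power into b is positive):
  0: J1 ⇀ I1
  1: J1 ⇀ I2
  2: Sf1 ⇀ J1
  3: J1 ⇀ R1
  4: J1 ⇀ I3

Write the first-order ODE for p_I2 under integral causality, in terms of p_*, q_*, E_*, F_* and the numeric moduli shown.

b2 →Sf1  (Sf1 (Sf) sets flow on bond)
b0 →I1  (I1: I, integral causality)
b1 →I2  (I2 outputs flow p/I2)
b4 →I3  (I3 integral (f out))
b3 →J1  (closing 0-jn rule on J1)

dp_I2/dt = 4*F_Sf1 - p_I1/2 - p_I2/2 - 4*p_I3/7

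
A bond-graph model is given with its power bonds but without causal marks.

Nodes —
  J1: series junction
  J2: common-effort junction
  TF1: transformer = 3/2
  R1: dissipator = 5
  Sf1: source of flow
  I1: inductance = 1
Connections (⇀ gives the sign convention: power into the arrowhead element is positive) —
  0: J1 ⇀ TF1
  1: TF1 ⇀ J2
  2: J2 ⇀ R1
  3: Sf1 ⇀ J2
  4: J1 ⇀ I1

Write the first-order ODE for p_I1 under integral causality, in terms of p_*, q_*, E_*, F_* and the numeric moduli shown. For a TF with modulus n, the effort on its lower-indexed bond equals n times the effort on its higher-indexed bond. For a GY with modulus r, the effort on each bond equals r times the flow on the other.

β3 |Sf1  (source Sf1 imposes f)
β4 |I1  (prefer integral on I1)
β0 |J1  (J1: bond 4 brought flow, rest push out)
β1 |TF1  (through TF1, causality passes straight; one stroke at TF1)
β2 |J2  (J2: last free bond brings effort in)

dp_I1/dt = -15*F_Sf1/2 - 45*p_I1/4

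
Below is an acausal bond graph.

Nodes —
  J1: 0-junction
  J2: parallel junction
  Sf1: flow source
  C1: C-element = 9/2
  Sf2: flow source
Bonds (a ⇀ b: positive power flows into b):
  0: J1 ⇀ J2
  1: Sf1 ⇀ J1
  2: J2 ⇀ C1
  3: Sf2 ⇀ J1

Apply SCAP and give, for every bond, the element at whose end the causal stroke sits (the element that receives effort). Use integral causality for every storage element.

bond 1 stroke at Sf1  (Sf1 (Sf) sets flow on bond)
bond 3 stroke at Sf2  (Sf2 fixes flow; stroke at Sf2)
bond 0 stroke at J1  (closing 0-jn rule on J1)
bond 2 stroke at J2  (closing 0-jn rule on J2)

b0 stroke→J1
b1 stroke→Sf1
b2 stroke→J2
b3 stroke→Sf2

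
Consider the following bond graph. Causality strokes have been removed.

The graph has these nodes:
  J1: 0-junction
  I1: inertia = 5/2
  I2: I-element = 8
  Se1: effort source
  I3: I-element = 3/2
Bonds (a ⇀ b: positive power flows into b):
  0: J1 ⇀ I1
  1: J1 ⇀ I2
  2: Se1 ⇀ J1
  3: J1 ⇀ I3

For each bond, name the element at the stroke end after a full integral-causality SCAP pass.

#2 stroke at J1  (source Se1 imposes e)
#0 stroke at I1  (J1: bond 2 brought effort, rest push out)
#1 stroke at I2  (J1: bond 2 brought effort, rest push out)
#3 stroke at I3  (common-e at J1 fixed by 2)

#0 →I1
#1 →I2
#2 →J1
#3 →I3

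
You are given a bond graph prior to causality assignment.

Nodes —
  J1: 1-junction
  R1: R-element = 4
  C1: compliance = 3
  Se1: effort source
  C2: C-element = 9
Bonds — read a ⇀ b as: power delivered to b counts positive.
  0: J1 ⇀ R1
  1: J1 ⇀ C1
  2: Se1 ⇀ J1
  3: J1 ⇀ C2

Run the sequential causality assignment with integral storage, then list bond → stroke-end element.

β0 |R1
β1 |J1
β2 |J1
β3 |J1

bond 2 →J1  (Se1 (Se) sets effort on bond)
bond 1 →J1  (prefer integral on C1)
bond 3 →J1  (C2: C, integral causality)
bond 0 →R1  (J1 needs exactly one f-in)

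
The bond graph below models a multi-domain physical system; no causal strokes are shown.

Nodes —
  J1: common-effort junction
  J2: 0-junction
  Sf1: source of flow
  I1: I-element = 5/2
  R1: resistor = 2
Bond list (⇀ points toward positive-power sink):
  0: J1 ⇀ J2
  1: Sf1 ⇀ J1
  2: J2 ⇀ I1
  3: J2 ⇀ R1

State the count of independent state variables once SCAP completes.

1  (I1 all integral)

bond 1 →Sf1  (Sf1: flow source, stroke at near end)
bond 0 →J1  (closing 0-jn rule on J1)
bond 2 →I1  (I1 integral (f out))
bond 3 →J2  (J2 needs exactly one e-in)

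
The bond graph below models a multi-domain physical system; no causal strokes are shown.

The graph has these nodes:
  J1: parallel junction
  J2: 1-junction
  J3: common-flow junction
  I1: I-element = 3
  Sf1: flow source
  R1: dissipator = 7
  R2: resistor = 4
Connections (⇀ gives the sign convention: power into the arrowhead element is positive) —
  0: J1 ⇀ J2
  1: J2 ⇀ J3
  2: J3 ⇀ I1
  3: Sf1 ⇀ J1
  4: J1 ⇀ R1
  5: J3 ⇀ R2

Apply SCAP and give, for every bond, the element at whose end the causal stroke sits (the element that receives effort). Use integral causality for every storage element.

b0 stroke→J2
b1 stroke→J3
b2 stroke→I1
b3 stroke→Sf1
b4 stroke→J1
b5 stroke→J3

β3 stroke→Sf1  (Sf1 fixes flow; stroke at Sf1)
β2 stroke→I1  (I1: I, integral causality)
β1 stroke→J3  (common-f at J3 fixed by 2)
β5 stroke→J3  (common-f at J3 fixed by 2)
β0 stroke→J2  (J2 flow already set via bond 1)
β4 stroke→J1  (J1: last free bond brings effort in)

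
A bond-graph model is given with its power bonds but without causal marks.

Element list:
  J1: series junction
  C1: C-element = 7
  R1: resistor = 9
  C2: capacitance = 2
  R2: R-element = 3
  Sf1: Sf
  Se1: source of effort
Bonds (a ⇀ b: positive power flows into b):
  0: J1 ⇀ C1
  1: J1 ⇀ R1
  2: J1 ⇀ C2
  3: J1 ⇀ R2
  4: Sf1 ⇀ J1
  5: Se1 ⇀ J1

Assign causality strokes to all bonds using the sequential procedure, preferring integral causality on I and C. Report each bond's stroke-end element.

β0 →J1
β1 →J1
β2 →J1
β3 →J1
β4 →Sf1
β5 →J1

#4 →Sf1  (Sf1: flow source, stroke at near end)
#5 →J1  (Se1 fixes effort; stroke away)
#0 →J1  (J1: bond 4 brought flow, rest push out)
#1 →J1  (J1: bond 4 brought flow, rest push out)
#2 →J1  (J1 flow already set via bond 4)
#3 →J1  (J1: bond 4 brought flow, rest push out)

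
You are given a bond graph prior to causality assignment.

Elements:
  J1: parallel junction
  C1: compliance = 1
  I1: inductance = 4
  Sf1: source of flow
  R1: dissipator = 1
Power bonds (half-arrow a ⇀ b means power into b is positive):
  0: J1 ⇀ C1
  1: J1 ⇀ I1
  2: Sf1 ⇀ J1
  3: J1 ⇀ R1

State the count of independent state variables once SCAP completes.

b2 |Sf1  (source Sf1 imposes f)
b0 |J1  (C1: C, integral causality)
b1 |I1  (J1: bond 0 brought effort, rest push out)
b3 |R1  (0-jn J1 has e-setter on 0)

2  (C1, I1 all integral)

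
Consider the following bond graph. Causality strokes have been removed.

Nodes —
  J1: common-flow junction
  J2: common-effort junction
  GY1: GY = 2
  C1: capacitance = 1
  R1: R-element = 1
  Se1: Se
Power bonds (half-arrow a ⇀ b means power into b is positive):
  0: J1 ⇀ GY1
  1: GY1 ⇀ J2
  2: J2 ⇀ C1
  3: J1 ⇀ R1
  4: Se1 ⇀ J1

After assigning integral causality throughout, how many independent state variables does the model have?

1  (C1 all integral)

β4 →J1  (Se1: effort source, stroke at far end)
β2 →J2  (C1: C, integral causality)
β1 →GY1  (J2: bond 2 brought effort, rest push out)
β0 →GY1  (GY1: gyrator matches bond 1)
β3 →J1  (J1 flow already set via bond 0)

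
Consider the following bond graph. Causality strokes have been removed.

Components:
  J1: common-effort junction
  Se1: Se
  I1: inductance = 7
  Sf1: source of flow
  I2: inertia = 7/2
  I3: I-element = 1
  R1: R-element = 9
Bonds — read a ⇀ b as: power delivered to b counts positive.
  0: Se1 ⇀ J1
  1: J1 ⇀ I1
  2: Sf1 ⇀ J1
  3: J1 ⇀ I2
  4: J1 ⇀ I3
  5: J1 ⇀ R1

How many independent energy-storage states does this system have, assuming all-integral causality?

bond 0 stroke at J1  (Se1 (Se) sets effort on bond)
bond 2 stroke at Sf1  (Sf1 fixes flow; stroke at Sf1)
bond 1 stroke at I1  (common-e at J1 fixed by 0)
bond 3 stroke at I2  (J1 effort already set via bond 0)
bond 4 stroke at I3  (J1 effort already set via bond 0)
bond 5 stroke at R1  (J1: bond 0 brought effort, rest push out)

3  (I1, I2, I3 all integral)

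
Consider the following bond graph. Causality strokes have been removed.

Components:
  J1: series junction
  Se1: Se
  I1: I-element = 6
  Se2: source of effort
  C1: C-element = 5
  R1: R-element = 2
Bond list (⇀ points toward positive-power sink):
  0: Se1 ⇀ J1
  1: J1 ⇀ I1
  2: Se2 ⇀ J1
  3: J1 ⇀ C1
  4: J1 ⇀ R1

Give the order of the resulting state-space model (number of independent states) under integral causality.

2  (C1, I1 all integral)

β0 |J1  (Se1 fixes effort; stroke away)
β2 |J1  (Se2: effort source, stroke at far end)
β1 |I1  (I1 integral (f out))
β3 |J1  (J1 flow already set via bond 1)
β4 |J1  (J1 flow already set via bond 1)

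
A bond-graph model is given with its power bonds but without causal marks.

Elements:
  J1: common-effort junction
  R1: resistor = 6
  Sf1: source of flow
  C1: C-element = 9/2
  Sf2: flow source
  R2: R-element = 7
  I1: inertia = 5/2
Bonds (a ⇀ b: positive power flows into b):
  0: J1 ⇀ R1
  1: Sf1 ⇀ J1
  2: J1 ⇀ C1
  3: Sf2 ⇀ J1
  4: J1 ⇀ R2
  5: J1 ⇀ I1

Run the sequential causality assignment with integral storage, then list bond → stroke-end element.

#0 stroke at R1
#1 stroke at Sf1
#2 stroke at J1
#3 stroke at Sf2
#4 stroke at R2
#5 stroke at I1

#1 |Sf1  (Sf1: flow source, stroke at near end)
#3 |Sf2  (Sf2 (Sf) sets flow on bond)
#2 |J1  (C1 outputs effort q/C1)
#0 |R1  (J1 effort already set via bond 2)
#4 |R2  (0-jn J1 has e-setter on 2)
#5 |I1  (J1 effort already set via bond 2)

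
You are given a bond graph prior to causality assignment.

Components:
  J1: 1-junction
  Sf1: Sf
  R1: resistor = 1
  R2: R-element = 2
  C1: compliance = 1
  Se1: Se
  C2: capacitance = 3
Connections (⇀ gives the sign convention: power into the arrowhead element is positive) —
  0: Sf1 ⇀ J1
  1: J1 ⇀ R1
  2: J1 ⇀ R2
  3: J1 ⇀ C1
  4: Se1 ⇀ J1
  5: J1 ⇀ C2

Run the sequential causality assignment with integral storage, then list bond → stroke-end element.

#0 |Sf1
#1 |J1
#2 |J1
#3 |J1
#4 |J1
#5 |J1

bond 0 stroke→Sf1  (Sf1: flow source, stroke at near end)
bond 4 stroke→J1  (Se1 (Se) sets effort on bond)
bond 1 stroke→J1  (1-jn J1 has f-setter on 0)
bond 2 stroke→J1  (J1: bond 0 brought flow, rest push out)
bond 3 stroke→J1  (common-f at J1 fixed by 0)
bond 5 stroke→J1  (J1 flow already set via bond 0)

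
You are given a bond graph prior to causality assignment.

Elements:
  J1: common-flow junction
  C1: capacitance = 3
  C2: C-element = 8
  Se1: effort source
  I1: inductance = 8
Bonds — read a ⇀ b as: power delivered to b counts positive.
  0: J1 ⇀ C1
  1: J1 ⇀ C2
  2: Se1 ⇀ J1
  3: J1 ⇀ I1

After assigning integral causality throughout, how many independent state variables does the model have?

b2 |J1  (Se1: effort source, stroke at far end)
b0 |J1  (C1 outputs effort q/C1)
b1 |J1  (C2 integral (e out))
b3 |I1  (J1: last free bond brings flow in)

3  (C1, C2, I1 all integral)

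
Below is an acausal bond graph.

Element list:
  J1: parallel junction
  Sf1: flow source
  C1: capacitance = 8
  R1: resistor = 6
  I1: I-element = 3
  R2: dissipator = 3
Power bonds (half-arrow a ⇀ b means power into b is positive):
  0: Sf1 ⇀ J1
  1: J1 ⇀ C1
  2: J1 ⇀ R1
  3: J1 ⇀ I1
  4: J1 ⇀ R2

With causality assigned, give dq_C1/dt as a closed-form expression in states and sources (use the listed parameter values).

b0 stroke at Sf1  (source Sf1 imposes f)
b1 stroke at J1  (prefer integral on C1)
b2 stroke at R1  (J1 effort already set via bond 1)
b3 stroke at I1  (common-e at J1 fixed by 1)
b4 stroke at R2  (0-jn J1 has e-setter on 1)

dq_C1/dt = F_Sf1 - p_I1/3 - q_C1/16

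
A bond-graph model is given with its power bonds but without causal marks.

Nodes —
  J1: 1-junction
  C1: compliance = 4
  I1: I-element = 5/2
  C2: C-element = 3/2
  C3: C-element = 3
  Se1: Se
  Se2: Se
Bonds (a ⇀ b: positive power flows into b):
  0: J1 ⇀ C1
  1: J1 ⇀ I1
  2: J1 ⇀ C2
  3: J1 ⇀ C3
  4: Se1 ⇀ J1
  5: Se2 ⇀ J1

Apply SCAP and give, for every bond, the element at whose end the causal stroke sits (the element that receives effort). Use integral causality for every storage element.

bond 0 stroke at J1
bond 1 stroke at I1
bond 2 stroke at J1
bond 3 stroke at J1
bond 4 stroke at J1
bond 5 stroke at J1

#4 stroke at J1  (Se1 (Se) sets effort on bond)
#5 stroke at J1  (Se2 (Se) sets effort on bond)
#0 stroke at J1  (C1 integral (e out))
#1 stroke at I1  (I1 integral (f out))
#2 stroke at J1  (J1: bond 1 brought flow, rest push out)
#3 stroke at J1  (J1 flow already set via bond 1)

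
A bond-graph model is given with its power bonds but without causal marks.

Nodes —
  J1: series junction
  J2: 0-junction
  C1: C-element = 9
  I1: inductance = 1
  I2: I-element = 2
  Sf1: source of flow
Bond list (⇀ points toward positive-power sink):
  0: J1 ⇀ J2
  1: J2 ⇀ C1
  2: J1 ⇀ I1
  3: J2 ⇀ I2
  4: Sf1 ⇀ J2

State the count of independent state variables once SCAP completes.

3  (C1, I1, I2 all integral)

b4 stroke→Sf1  (Sf1 fixes flow; stroke at Sf1)
b1 stroke→J2  (C1 integral (e out))
b0 stroke→J1  (J2 effort already set via bond 1)
b3 stroke→I2  (J2 effort already set via bond 1)
b2 stroke→I1  (J1: last free bond brings flow in)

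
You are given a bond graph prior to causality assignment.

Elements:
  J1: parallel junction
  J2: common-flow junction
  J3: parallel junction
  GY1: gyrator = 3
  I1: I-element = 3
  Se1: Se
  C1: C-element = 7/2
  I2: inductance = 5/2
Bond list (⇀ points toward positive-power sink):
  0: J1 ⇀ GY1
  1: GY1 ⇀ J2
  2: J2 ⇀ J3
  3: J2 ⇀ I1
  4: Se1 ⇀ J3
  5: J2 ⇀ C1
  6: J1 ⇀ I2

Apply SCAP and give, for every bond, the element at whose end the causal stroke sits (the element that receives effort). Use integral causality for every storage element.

β0 →J1
β1 →J2
β2 →J2
β3 →I1
β4 →J3
β5 →J2
β6 →I2

#4 stroke→J3  (source Se1 imposes e)
#2 stroke→J2  (0-jn J3 has e-setter on 4)
#3 stroke→I1  (I1 integral (f out))
#1 stroke→J2  (1-jn J2 has f-setter on 3)
#5 stroke→J2  (common-f at J2 fixed by 3)
#0 stroke→J1  (GY GY1: same side as bond 1)
#6 stroke→I2  (J1 effort already set via bond 0)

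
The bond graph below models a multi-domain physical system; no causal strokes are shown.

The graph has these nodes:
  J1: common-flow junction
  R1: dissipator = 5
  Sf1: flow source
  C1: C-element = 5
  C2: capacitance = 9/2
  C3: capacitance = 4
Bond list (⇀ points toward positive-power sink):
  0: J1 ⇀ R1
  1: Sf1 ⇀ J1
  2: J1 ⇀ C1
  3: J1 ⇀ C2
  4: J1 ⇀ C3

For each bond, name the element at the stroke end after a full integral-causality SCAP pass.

bond 1 stroke→Sf1  (Sf1: flow source, stroke at near end)
bond 0 stroke→J1  (J1: bond 1 brought flow, rest push out)
bond 2 stroke→J1  (J1: bond 1 brought flow, rest push out)
bond 3 stroke→J1  (1-jn J1 has f-setter on 1)
bond 4 stroke→J1  (J1: bond 1 brought flow, rest push out)

β0 |J1
β1 |Sf1
β2 |J1
β3 |J1
β4 |J1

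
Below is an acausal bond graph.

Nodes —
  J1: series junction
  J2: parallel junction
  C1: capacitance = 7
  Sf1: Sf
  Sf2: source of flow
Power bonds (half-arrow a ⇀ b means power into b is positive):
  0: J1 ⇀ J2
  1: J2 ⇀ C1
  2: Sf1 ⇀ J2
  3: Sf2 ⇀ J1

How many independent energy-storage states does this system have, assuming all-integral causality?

β2 |Sf1  (Sf1: flow source, stroke at near end)
β3 |Sf2  (Sf2 (Sf) sets flow on bond)
β0 |J1  (common-f at J1 fixed by 3)
β1 |J2  (only one effort-in slot at J2)

1  (C1 all integral)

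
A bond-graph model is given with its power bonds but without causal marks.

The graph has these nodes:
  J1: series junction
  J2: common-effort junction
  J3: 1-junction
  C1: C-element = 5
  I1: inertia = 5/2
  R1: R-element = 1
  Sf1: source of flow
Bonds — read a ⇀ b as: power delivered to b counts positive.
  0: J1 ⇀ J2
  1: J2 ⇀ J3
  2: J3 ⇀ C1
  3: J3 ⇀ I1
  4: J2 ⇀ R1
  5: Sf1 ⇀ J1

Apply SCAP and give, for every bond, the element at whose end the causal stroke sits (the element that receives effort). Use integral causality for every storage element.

#5 stroke at Sf1  (Sf1 (Sf) sets flow on bond)
#0 stroke at J1  (J1: bond 5 brought flow, rest push out)
#2 stroke at J3  (prefer integral on C1)
#3 stroke at I1  (I1: I, integral causality)
#1 stroke at J3  (common-f at J3 fixed by 3)
#4 stroke at J2  (J2: last free bond brings effort in)

#0 stroke→J1
#1 stroke→J3
#2 stroke→J3
#3 stroke→I1
#4 stroke→J2
#5 stroke→Sf1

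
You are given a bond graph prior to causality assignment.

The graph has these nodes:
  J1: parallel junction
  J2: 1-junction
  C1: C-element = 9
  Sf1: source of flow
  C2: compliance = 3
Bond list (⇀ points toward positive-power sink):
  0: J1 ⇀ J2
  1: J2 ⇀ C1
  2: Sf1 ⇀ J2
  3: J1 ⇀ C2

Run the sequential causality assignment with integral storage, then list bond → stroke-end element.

#0 stroke→J2
#1 stroke→J2
#2 stroke→Sf1
#3 stroke→J1

β2 →Sf1  (Sf1: flow source, stroke at near end)
β0 →J2  (J2: bond 2 brought flow, rest push out)
β1 →J2  (common-f at J2 fixed by 2)
β3 →J1  (J1: last free bond brings effort in)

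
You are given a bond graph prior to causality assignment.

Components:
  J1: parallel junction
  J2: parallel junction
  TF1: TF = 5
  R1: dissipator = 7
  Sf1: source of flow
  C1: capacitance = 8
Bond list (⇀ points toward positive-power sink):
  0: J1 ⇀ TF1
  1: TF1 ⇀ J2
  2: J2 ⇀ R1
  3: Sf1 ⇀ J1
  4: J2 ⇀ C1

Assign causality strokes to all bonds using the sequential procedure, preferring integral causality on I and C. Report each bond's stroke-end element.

β0 |J1
β1 |TF1
β2 |R1
β3 |Sf1
β4 |J2

#3 →Sf1  (Sf1 fixes flow; stroke at Sf1)
#0 →J1  (closing 0-jn rule on J1)
#1 →TF1  (TF1 one-in-one-out from 0)
#4 →J2  (prefer integral on C1)
#2 →R1  (J2 effort already set via bond 4)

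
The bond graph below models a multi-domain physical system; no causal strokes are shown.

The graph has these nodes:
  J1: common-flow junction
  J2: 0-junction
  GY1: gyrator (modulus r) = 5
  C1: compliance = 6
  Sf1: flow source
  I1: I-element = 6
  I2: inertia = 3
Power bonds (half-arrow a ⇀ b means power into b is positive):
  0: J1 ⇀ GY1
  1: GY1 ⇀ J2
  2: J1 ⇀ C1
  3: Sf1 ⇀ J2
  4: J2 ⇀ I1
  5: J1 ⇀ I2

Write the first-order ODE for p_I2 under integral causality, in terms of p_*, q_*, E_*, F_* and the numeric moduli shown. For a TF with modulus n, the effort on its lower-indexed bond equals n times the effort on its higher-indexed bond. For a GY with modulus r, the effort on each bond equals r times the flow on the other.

dp_I2/dt = 5*F_Sf1 - 5*p_I1/6 - q_C1/6

b3 stroke at Sf1  (Sf1 (Sf) sets flow on bond)
b2 stroke at J1  (C1 integral (e out))
b4 stroke at I1  (I1: I, integral causality)
b1 stroke at J2  (only one effort-in slot at J2)
b0 stroke at J1  (GY GY1: same side as bond 1)
b5 stroke at I2  (only one flow-in slot at J1)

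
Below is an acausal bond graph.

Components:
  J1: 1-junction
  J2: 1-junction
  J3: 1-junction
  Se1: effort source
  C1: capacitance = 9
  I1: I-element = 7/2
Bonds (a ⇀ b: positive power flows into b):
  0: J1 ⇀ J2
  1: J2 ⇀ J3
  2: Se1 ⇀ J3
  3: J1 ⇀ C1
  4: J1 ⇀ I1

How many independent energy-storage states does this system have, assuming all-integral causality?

β2 stroke→J3  (Se1: effort source, stroke at far end)
β1 stroke→J2  (closing 1-jn rule on J3)
β0 stroke→J1  (closing 1-jn rule on J2)
β3 stroke→J1  (C1: C, integral causality)
β4 stroke→I1  (J1 needs exactly one f-in)

2  (C1, I1 all integral)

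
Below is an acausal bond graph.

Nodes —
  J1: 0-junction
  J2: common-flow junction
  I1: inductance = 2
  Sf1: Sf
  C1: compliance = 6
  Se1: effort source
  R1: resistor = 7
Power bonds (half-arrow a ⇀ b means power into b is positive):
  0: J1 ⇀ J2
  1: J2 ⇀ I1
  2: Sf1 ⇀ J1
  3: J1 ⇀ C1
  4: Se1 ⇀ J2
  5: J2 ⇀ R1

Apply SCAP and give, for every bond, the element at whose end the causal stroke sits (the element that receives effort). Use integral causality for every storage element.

bond 2 |Sf1  (Sf1: flow source, stroke at near end)
bond 4 |J2  (Se1 fixes effort; stroke away)
bond 1 |I1  (I1 outputs flow p/I1)
bond 0 |J2  (common-f at J2 fixed by 1)
bond 5 |J2  (J2 flow already set via bond 1)
bond 3 |J1  (J1 needs exactly one e-in)

β0 stroke at J2
β1 stroke at I1
β2 stroke at Sf1
β3 stroke at J1
β4 stroke at J2
β5 stroke at J2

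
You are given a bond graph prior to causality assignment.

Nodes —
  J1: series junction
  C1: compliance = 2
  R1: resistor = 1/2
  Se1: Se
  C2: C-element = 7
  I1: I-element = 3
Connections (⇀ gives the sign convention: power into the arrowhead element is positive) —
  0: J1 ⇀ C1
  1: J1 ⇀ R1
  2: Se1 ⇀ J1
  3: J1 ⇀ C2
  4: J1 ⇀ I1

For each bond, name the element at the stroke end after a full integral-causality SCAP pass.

β2 stroke at J1  (Se1 fixes effort; stroke away)
β0 stroke at J1  (C1 integral (e out))
β3 stroke at J1  (C2: C, integral causality)
β4 stroke at I1  (I1 outputs flow p/I1)
β1 stroke at J1  (1-jn J1 has f-setter on 4)

#0 stroke at J1
#1 stroke at J1
#2 stroke at J1
#3 stroke at J1
#4 stroke at I1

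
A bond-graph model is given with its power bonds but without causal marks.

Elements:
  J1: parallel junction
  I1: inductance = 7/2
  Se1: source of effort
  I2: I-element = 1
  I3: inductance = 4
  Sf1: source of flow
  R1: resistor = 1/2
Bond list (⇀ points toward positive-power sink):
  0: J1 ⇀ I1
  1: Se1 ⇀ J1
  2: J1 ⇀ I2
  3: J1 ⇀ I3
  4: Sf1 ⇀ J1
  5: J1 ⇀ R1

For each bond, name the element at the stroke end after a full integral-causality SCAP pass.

#0 →I1
#1 →J1
#2 →I2
#3 →I3
#4 →Sf1
#5 →R1

#1 stroke at J1  (Se1 fixes effort; stroke away)
#4 stroke at Sf1  (Sf1 fixes flow; stroke at Sf1)
#0 stroke at I1  (0-jn J1 has e-setter on 1)
#2 stroke at I2  (0-jn J1 has e-setter on 1)
#3 stroke at I3  (J1: bond 1 brought effort, rest push out)
#5 stroke at R1  (common-e at J1 fixed by 1)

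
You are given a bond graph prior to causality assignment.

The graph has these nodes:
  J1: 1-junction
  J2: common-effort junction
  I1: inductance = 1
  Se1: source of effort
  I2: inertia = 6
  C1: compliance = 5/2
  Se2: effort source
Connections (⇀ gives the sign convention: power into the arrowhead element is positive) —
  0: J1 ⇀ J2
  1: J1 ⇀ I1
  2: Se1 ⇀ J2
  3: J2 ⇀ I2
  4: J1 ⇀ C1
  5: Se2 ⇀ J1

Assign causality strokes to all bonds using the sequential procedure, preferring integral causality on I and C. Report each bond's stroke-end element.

bond 2 →J2  (Se1 (Se) sets effort on bond)
bond 5 →J1  (Se2: effort source, stroke at far end)
bond 0 →J1  (common-e at J2 fixed by 2)
bond 3 →I2  (J2 effort already set via bond 2)
bond 1 →I1  (prefer integral on I1)
bond 4 →J1  (1-jn J1 has f-setter on 1)

bond 0 stroke at J1
bond 1 stroke at I1
bond 2 stroke at J2
bond 3 stroke at I2
bond 4 stroke at J1
bond 5 stroke at J1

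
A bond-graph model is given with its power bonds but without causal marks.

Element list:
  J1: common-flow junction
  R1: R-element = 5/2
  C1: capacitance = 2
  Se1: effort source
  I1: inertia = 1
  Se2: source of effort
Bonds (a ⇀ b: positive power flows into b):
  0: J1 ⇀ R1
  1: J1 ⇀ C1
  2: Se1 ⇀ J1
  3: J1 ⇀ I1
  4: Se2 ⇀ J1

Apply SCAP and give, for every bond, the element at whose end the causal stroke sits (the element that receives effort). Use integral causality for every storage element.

#2 stroke at J1  (Se1 (Se) sets effort on bond)
#4 stroke at J1  (Se2 fixes effort; stroke away)
#1 stroke at J1  (prefer integral on C1)
#3 stroke at I1  (prefer integral on I1)
#0 stroke at J1  (J1 flow already set via bond 3)

b0 stroke→J1
b1 stroke→J1
b2 stroke→J1
b3 stroke→I1
b4 stroke→J1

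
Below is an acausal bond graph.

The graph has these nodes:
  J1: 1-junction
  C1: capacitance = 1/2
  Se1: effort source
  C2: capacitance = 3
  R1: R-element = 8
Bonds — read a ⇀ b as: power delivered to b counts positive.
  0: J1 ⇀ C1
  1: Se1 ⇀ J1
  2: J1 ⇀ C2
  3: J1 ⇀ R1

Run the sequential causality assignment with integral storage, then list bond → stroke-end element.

bond 1 stroke→J1  (source Se1 imposes e)
bond 0 stroke→J1  (C1: C, integral causality)
bond 2 stroke→J1  (prefer integral on C2)
bond 3 stroke→R1  (only one flow-in slot at J1)

bond 0 →J1
bond 1 →J1
bond 2 →J1
bond 3 →R1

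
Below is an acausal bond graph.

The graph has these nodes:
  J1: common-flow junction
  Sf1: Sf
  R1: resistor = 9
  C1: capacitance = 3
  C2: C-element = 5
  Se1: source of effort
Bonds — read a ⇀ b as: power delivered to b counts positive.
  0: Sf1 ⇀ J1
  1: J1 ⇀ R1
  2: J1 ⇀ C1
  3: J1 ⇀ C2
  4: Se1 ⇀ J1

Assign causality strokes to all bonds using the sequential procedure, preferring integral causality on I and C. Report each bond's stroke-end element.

β0 stroke at Sf1
β1 stroke at J1
β2 stroke at J1
β3 stroke at J1
β4 stroke at J1

#0 stroke→Sf1  (Sf1 (Sf) sets flow on bond)
#4 stroke→J1  (Se1 fixes effort; stroke away)
#1 stroke→J1  (1-jn J1 has f-setter on 0)
#2 stroke→J1  (J1: bond 0 brought flow, rest push out)
#3 stroke→J1  (J1 flow already set via bond 0)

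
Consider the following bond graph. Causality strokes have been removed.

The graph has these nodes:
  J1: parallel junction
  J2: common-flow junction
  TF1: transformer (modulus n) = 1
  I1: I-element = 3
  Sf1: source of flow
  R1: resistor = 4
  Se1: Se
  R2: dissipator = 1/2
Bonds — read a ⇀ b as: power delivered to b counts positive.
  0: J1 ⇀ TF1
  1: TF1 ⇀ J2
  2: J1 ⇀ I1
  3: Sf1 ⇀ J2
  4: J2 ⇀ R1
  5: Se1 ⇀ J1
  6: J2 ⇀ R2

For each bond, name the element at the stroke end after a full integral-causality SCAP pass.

β3 stroke→Sf1  (Sf1 fixes flow; stroke at Sf1)
β5 stroke→J1  (Se1: effort source, stroke at far end)
β0 stroke→TF1  (J1: bond 5 brought effort, rest push out)
β2 stroke→I1  (J1 effort already set via bond 5)
β1 stroke→J2  (J2: bond 3 brought flow, rest push out)
β4 stroke→J2  (1-jn J2 has f-setter on 3)
β6 stroke→J2  (J2: bond 3 brought flow, rest push out)

b0 |TF1
b1 |J2
b2 |I1
b3 |Sf1
b4 |J2
b5 |J1
b6 |J2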